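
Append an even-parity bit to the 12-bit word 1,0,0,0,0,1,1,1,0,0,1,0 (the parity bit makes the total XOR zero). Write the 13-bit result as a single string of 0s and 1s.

XOR of the 12 data bits: 1⊕0⊕0⊕0⊕0⊕1⊕1⊕1⊕0⊕0⊕1⊕0 = 1
Parity bit = 1 (so all 13 bits XOR to 0).

1000011100101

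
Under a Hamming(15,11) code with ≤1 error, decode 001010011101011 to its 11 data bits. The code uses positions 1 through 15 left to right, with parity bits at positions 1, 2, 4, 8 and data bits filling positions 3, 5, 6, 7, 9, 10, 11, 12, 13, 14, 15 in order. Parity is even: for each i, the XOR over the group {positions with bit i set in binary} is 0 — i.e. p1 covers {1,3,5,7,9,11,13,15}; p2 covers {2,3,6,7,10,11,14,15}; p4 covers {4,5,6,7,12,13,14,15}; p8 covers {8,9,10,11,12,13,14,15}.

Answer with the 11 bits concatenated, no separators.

11001101011

s1 (pos 1,3,5,7,9,11,13,15): 0⊕1⊕1⊕0⊕1⊕0⊕0⊕1 = 0
s2 (pos 2,3,6,7,10,11,14,15): 0⊕1⊕0⊕0⊕1⊕0⊕1⊕1 = 0
s4 (pos 4,5,6,7,12,13,14,15): 0⊕1⊕0⊕0⊕1⊕0⊕1⊕1 = 0
s8 (pos 8,9,10,11,12,13,14,15): 1⊕1⊕1⊕0⊕1⊕0⊕1⊕1 = 0
Syndrome s8…s1 = 0000 → no error.
Read data bits from positions 3,5,6,7,9,10,11,12,13,14,15: 11001101011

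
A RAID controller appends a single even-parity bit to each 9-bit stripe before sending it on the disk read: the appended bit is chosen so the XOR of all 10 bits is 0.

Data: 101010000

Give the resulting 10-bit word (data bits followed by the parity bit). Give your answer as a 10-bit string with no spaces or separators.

XOR of the 9 data bits: 1⊕0⊕1⊕0⊕1⊕0⊕0⊕0⊕0 = 1
Parity bit = 1 (so all 10 bits XOR to 0).

1010100001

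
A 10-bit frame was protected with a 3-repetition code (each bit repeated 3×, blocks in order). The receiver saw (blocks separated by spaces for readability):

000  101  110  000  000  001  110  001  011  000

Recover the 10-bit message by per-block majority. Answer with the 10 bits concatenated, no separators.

0110001010

Block 1 (000): 0 ones → 0
Block 2 (101): 2 ones → 1
Block 3 (110): 2 ones → 1
Block 4 (000): 0 ones → 0
Block 5 (000): 0 ones → 0
Block 6 (001): 1 one → 0
Block 7 (110): 2 ones → 1
Block 8 (001): 1 one → 0
Block 9 (011): 2 ones → 1
Block 10 (000): 0 ones → 0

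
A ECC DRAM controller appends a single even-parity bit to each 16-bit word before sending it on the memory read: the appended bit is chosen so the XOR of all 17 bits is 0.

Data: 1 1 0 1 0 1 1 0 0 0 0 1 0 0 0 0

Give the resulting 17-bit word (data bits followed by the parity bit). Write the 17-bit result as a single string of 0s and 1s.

11010110000100000

XOR of the 16 data bits: 1⊕1⊕0⊕1⊕0⊕1⊕1⊕0⊕0⊕0⊕0⊕1⊕0⊕0⊕0⊕0 = 0
Parity bit = 0 (so all 17 bits XOR to 0).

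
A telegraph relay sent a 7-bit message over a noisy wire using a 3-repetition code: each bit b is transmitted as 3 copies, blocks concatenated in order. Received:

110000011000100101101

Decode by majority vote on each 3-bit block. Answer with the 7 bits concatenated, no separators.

1010011

Block 1 (110): 2 ones → 1
Block 2 (000): 0 ones → 0
Block 3 (011): 2 ones → 1
Block 4 (000): 0 ones → 0
Block 5 (100): 1 one → 0
Block 6 (101): 2 ones → 1
Block 7 (101): 2 ones → 1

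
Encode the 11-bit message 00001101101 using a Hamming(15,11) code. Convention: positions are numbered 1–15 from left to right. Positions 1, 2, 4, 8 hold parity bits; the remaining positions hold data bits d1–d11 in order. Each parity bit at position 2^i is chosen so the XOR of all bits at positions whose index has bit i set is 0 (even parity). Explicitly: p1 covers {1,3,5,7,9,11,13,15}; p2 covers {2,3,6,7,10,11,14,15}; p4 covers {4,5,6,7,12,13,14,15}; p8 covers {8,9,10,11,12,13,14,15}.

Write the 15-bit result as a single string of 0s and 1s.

Place data at non-parity positions: p1 p2 0 p4 0 0 0 p8 1 1 0 1 1 0 1
p1 (pos 1,3,5,7,9,11,13,15): XOR of data positions = 0⊕0⊕0⊕1⊕0⊕1⊕1 = 1
p2 (pos 2,3,6,7,10,11,14,15): XOR of data positions = 0⊕0⊕0⊕1⊕0⊕0⊕1 = 0
p4 (pos 4,5,6,7,12,13,14,15): XOR of data positions = 0⊕0⊕0⊕1⊕1⊕0⊕1 = 1
p8 (pos 8,9,10,11,12,13,14,15): XOR of data positions = 1⊕1⊕0⊕1⊕1⊕0⊕1 = 1
Codeword: 100100011101101

100100011101101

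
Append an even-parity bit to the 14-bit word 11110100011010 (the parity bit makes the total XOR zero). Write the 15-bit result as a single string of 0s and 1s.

XOR of the 14 data bits: 1⊕1⊕1⊕1⊕0⊕1⊕0⊕0⊕0⊕1⊕1⊕0⊕1⊕0 = 0
Parity bit = 0 (so all 15 bits XOR to 0).

111101000110100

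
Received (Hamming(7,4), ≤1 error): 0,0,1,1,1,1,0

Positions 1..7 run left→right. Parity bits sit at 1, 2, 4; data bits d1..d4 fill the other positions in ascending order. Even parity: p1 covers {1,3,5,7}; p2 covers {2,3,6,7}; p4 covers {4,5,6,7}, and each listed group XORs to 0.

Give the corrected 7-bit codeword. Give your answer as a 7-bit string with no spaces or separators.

0010110

s1 (pos 1,3,5,7): 0⊕1⊕1⊕0 = 0
s2 (pos 2,3,6,7): 0⊕1⊕1⊕0 = 0
s4 (pos 4,5,6,7): 1⊕1⊕1⊕0 = 1
Syndrome s4…s1 = 100 → error at position 4.
Flip position 4: 0011110 → 0010110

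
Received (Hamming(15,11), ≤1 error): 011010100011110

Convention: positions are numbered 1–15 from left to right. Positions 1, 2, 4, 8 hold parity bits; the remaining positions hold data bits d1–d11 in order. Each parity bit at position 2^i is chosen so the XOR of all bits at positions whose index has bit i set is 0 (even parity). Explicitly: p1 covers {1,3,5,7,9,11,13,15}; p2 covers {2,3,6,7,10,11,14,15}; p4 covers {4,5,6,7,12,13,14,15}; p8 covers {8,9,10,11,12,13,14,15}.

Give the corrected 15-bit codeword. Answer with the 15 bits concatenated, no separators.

s1 (pos 1,3,5,7,9,11,13,15): 0⊕1⊕1⊕1⊕0⊕1⊕1⊕0 = 1
s2 (pos 2,3,6,7,10,11,14,15): 1⊕1⊕0⊕1⊕0⊕1⊕1⊕0 = 1
s4 (pos 4,5,6,7,12,13,14,15): 0⊕1⊕0⊕1⊕1⊕1⊕1⊕0 = 1
s8 (pos 8,9,10,11,12,13,14,15): 0⊕0⊕0⊕1⊕1⊕1⊕1⊕0 = 0
Syndrome s8…s1 = 0111 → error at position 7.
Flip position 7: 011010100011110 → 011010000011110

011010000011110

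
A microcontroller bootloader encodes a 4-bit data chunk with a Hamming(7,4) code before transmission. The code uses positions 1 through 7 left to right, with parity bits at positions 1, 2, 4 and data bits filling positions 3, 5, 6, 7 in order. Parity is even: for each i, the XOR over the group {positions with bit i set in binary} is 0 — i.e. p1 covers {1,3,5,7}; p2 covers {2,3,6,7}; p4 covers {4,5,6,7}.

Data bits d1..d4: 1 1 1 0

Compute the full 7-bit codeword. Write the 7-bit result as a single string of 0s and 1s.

0010110

Place data at non-parity positions: p1 p2 1 p4 1 1 0
p1 (pos 1,3,5,7): XOR of data positions = 1⊕1⊕0 = 0
p2 (pos 2,3,6,7): XOR of data positions = 1⊕1⊕0 = 0
p4 (pos 4,5,6,7): XOR of data positions = 1⊕1⊕0 = 0
Codeword: 0010110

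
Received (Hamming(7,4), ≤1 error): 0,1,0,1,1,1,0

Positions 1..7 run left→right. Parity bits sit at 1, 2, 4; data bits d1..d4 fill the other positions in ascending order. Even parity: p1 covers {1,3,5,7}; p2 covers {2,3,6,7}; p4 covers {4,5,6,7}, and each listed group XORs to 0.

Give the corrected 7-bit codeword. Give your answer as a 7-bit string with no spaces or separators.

s1 (pos 1,3,5,7): 0⊕0⊕1⊕0 = 1
s2 (pos 2,3,6,7): 1⊕0⊕1⊕0 = 0
s4 (pos 4,5,6,7): 1⊕1⊕1⊕0 = 1
Syndrome s4…s1 = 101 → error at position 5.
Flip position 5: 0101110 → 0101010

0101010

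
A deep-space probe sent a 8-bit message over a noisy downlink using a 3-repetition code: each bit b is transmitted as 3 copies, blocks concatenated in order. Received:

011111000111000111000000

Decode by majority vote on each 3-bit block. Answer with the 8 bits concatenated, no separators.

11010100

Block 1 (011): 2 ones → 1
Block 2 (111): 3 ones → 1
Block 3 (000): 0 ones → 0
Block 4 (111): 3 ones → 1
Block 5 (000): 0 ones → 0
Block 6 (111): 3 ones → 1
Block 7 (000): 0 ones → 0
Block 8 (000): 0 ones → 0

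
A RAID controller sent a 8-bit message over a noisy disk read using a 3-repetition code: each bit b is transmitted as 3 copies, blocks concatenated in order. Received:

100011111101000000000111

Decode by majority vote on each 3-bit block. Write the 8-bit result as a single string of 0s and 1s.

01110001

Block 1 (100): 1 one → 0
Block 2 (011): 2 ones → 1
Block 3 (111): 3 ones → 1
Block 4 (101): 2 ones → 1
Block 5 (000): 0 ones → 0
Block 6 (000): 0 ones → 0
Block 7 (000): 0 ones → 0
Block 8 (111): 3 ones → 1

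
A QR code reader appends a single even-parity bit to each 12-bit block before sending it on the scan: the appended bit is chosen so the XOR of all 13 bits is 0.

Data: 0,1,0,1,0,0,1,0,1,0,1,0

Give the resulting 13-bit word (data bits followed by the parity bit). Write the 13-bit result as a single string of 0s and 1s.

XOR of the 12 data bits: 0⊕1⊕0⊕1⊕0⊕0⊕1⊕0⊕1⊕0⊕1⊕0 = 1
Parity bit = 1 (so all 13 bits XOR to 0).

0101001010101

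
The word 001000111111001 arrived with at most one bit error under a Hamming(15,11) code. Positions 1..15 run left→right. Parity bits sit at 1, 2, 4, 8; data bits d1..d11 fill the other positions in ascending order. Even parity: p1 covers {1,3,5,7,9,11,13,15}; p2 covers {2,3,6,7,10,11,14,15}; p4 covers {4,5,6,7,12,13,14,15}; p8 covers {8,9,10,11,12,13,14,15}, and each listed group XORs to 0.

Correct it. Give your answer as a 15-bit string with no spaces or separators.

001000011111001

s1 (pos 1,3,5,7,9,11,13,15): 0⊕1⊕0⊕1⊕1⊕1⊕0⊕1 = 1
s2 (pos 2,3,6,7,10,11,14,15): 0⊕1⊕0⊕1⊕1⊕1⊕0⊕1 = 1
s4 (pos 4,5,6,7,12,13,14,15): 0⊕0⊕0⊕1⊕1⊕0⊕0⊕1 = 1
s8 (pos 8,9,10,11,12,13,14,15): 1⊕1⊕1⊕1⊕1⊕0⊕0⊕1 = 0
Syndrome s8…s1 = 0111 → error at position 7.
Flip position 7: 001000111111001 → 001000011111001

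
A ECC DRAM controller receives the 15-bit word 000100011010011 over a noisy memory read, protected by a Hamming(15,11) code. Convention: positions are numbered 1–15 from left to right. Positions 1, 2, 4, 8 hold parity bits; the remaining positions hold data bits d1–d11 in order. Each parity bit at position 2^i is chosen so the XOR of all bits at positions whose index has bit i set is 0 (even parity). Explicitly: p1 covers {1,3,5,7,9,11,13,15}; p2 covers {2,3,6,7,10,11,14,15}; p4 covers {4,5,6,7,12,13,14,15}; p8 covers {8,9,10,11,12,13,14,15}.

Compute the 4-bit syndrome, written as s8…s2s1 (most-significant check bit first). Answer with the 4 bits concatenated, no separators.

s1 (pos 1,3,5,7,9,11,13,15): 0⊕0⊕0⊕0⊕1⊕1⊕0⊕1 = 1
s2 (pos 2,3,6,7,10,11,14,15): 0⊕0⊕0⊕0⊕0⊕1⊕1⊕1 = 1
s4 (pos 4,5,6,7,12,13,14,15): 1⊕0⊕0⊕0⊕0⊕0⊕1⊕1 = 1
s8 (pos 8,9,10,11,12,13,14,15): 1⊕1⊕0⊕1⊕0⊕0⊕1⊕1 = 1
Syndrome s8…s1 = 1111 → error at position 15.

1111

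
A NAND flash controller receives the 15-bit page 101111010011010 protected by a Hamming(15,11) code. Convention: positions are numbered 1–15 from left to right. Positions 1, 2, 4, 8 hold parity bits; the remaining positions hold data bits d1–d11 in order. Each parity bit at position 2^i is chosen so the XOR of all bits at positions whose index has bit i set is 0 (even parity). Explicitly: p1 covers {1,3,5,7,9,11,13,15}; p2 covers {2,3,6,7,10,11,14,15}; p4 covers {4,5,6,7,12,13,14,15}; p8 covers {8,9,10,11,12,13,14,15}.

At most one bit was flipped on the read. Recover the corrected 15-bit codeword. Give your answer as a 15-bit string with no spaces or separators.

101011010011010

s1 (pos 1,3,5,7,9,11,13,15): 1⊕1⊕1⊕0⊕0⊕1⊕0⊕0 = 0
s2 (pos 2,3,6,7,10,11,14,15): 0⊕1⊕1⊕0⊕0⊕1⊕1⊕0 = 0
s4 (pos 4,5,6,7,12,13,14,15): 1⊕1⊕1⊕0⊕1⊕0⊕1⊕0 = 1
s8 (pos 8,9,10,11,12,13,14,15): 1⊕0⊕0⊕1⊕1⊕0⊕1⊕0 = 0
Syndrome s8…s1 = 0100 → error at position 4.
Flip position 4: 101111010011010 → 101011010011010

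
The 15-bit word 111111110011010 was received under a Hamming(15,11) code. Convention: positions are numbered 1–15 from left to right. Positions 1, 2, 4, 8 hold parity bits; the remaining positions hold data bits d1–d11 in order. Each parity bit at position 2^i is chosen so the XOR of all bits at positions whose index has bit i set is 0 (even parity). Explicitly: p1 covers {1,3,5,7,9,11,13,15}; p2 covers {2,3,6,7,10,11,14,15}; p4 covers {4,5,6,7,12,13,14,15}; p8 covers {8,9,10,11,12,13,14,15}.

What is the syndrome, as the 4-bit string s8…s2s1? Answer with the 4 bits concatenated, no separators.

0001

s1 (pos 1,3,5,7,9,11,13,15): 1⊕1⊕1⊕1⊕0⊕1⊕0⊕0 = 1
s2 (pos 2,3,6,7,10,11,14,15): 1⊕1⊕1⊕1⊕0⊕1⊕1⊕0 = 0
s4 (pos 4,5,6,7,12,13,14,15): 1⊕1⊕1⊕1⊕1⊕0⊕1⊕0 = 0
s8 (pos 8,9,10,11,12,13,14,15): 1⊕0⊕0⊕1⊕1⊕0⊕1⊕0 = 0
Syndrome s8…s1 = 0001 → error at position 1.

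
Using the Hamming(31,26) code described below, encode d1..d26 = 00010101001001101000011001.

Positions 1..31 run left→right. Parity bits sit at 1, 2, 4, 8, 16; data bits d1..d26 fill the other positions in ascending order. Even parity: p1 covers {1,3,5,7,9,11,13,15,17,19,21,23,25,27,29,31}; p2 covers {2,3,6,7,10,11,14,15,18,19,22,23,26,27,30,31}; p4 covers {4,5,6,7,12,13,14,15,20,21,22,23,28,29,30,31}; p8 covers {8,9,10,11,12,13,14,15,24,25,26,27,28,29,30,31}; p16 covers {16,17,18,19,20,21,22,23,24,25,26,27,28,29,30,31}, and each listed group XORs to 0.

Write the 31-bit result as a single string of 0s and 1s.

Place data at non-parity positions: p1 p2 0 p4 0 0 1 p8 0 1 0 1 0 0 1 p16 0 0 1 1 0 1 0 0 0 0 1 1 0 0 1
p1 (pos 1,3,5,7,9,11,13,15,17,19,21,23,25,27,29,31): XOR of data positions = 0⊕0⊕1⊕0⊕0⊕0⊕1⊕0⊕1⊕0⊕0⊕0⊕1⊕0⊕1 = 1
p2 (pos 2,3,6,7,10,11,14,15,18,19,22,23,26,27,30,31): XOR of data positions = 0⊕0⊕1⊕1⊕0⊕0⊕1⊕0⊕1⊕1⊕0⊕0⊕1⊕0⊕1 = 1
p4 (pos 4,5,6,7,12,13,14,15,20,21,22,23,28,29,30,31): XOR of data positions = 0⊕0⊕1⊕1⊕0⊕0⊕1⊕1⊕0⊕1⊕0⊕1⊕0⊕0⊕1 = 1
p8 (pos 8,9,10,11,12,13,14,15,24,25,26,27,28,29,30,31): XOR of data positions = 0⊕1⊕0⊕1⊕0⊕0⊕1⊕0⊕0⊕0⊕1⊕1⊕0⊕0⊕1 = 0
p16 (pos 16,17,18,19,20,21,22,23,24,25,26,27,28,29,30,31): XOR of data positions = 0⊕0⊕1⊕1⊕0⊕1⊕0⊕0⊕0⊕0⊕1⊕1⊕0⊕0⊕1 = 0
Codeword: 1101001001010010001101000011001

1101001001010010001101000011001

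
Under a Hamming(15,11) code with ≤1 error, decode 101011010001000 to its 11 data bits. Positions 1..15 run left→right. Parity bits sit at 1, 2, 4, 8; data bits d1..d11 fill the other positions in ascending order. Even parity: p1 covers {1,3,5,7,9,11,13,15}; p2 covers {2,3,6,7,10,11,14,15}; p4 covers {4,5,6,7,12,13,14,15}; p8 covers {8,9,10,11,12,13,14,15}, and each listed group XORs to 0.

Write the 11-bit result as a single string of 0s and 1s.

s1 (pos 1,3,5,7,9,11,13,15): 1⊕1⊕1⊕0⊕0⊕0⊕0⊕0 = 1
s2 (pos 2,3,6,7,10,11,14,15): 0⊕1⊕1⊕0⊕0⊕0⊕0⊕0 = 0
s4 (pos 4,5,6,7,12,13,14,15): 0⊕1⊕1⊕0⊕1⊕0⊕0⊕0 = 1
s8 (pos 8,9,10,11,12,13,14,15): 1⊕0⊕0⊕0⊕1⊕0⊕0⊕0 = 0
Syndrome s8…s1 = 0101 → error at position 5.
Flip position 5: 101011010001000 → 101001010001000
Read data bits from positions 3,5,6,7,9,10,11,12,13,14,15: 10100001000

10100001000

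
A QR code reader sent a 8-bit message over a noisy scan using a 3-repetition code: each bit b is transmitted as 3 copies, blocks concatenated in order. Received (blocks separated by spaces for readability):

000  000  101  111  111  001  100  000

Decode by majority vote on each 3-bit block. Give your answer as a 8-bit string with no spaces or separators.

00111000

Block 1 (000): 0 ones → 0
Block 2 (000): 0 ones → 0
Block 3 (101): 2 ones → 1
Block 4 (111): 3 ones → 1
Block 5 (111): 3 ones → 1
Block 6 (001): 1 one → 0
Block 7 (100): 1 one → 0
Block 8 (000): 0 ones → 0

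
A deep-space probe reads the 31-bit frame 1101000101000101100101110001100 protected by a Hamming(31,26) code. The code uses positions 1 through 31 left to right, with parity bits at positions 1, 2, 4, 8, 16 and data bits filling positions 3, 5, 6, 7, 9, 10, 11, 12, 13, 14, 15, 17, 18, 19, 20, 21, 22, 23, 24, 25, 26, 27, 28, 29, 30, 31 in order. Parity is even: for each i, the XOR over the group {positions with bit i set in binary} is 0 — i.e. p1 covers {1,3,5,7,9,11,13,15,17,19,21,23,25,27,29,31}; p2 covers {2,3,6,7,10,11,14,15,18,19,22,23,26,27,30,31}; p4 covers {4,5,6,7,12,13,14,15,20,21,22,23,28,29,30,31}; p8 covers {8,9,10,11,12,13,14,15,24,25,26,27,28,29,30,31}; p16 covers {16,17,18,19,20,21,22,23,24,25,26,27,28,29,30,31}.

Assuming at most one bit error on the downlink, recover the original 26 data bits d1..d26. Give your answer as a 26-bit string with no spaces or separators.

00100100010100101110001100

s1 (pos 1,3,5,7,9,11,13,15,17,19,21,23,25,27,29,31): 1⊕0⊕0⊕0⊕0⊕0⊕0⊕0⊕1⊕0⊕0⊕1⊕0⊕0⊕1⊕0 = 0
s2 (pos 2,3,6,7,10,11,14,15,18,19,22,23,26,27,30,31): 1⊕0⊕0⊕0⊕1⊕0⊕1⊕0⊕0⊕0⊕1⊕1⊕0⊕0⊕0⊕0 = 1
s4 (pos 4,5,6,7,12,13,14,15,20,21,22,23,28,29,30,31): 1⊕0⊕0⊕0⊕0⊕0⊕1⊕0⊕1⊕0⊕1⊕1⊕1⊕1⊕0⊕0 = 1
s8 (pos 8,9,10,11,12,13,14,15,24,25,26,27,28,29,30,31): 1⊕0⊕1⊕0⊕0⊕0⊕1⊕0⊕1⊕0⊕0⊕0⊕1⊕1⊕0⊕0 = 0
s16 (pos 16,17,18,19,20,21,22,23,24,25,26,27,28,29,30,31): 1⊕1⊕0⊕0⊕1⊕0⊕1⊕1⊕1⊕0⊕0⊕0⊕1⊕1⊕0⊕0 = 0
Syndrome s16…s1 = 00110 → error at position 6.
Flip position 6: 1101000101000101100101110001100 → 1101010101000101100101110001100
Read data bits from positions 3,5,6,7,9,10,11,12,13,14,15,17,18,19,20,21,22,23,24,25,26,27,28,29,30,31: 00100100010100101110001100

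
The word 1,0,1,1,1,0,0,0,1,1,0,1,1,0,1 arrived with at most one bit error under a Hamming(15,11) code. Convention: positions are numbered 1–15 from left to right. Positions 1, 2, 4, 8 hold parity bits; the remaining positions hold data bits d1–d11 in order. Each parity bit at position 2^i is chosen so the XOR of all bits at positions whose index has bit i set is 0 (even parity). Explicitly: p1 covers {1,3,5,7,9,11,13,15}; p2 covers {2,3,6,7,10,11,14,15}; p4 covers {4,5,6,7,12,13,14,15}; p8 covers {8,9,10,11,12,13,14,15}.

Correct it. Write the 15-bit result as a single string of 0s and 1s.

101110001101111

s1 (pos 1,3,5,7,9,11,13,15): 1⊕1⊕1⊕0⊕1⊕0⊕1⊕1 = 0
s2 (pos 2,3,6,7,10,11,14,15): 0⊕1⊕0⊕0⊕1⊕0⊕0⊕1 = 1
s4 (pos 4,5,6,7,12,13,14,15): 1⊕1⊕0⊕0⊕1⊕1⊕0⊕1 = 1
s8 (pos 8,9,10,11,12,13,14,15): 0⊕1⊕1⊕0⊕1⊕1⊕0⊕1 = 1
Syndrome s8…s1 = 1110 → error at position 14.
Flip position 14: 101110001101101 → 101110001101111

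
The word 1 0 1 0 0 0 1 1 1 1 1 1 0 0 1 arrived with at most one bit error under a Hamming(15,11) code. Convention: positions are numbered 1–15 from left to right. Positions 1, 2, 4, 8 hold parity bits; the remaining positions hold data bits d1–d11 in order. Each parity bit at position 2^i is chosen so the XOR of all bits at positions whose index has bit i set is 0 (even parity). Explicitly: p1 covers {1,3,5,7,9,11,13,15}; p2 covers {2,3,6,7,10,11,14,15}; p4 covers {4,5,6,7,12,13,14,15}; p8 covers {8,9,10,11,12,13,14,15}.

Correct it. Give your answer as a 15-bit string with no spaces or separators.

s1 (pos 1,3,5,7,9,11,13,15): 1⊕1⊕0⊕1⊕1⊕1⊕0⊕1 = 0
s2 (pos 2,3,6,7,10,11,14,15): 0⊕1⊕0⊕1⊕1⊕1⊕0⊕1 = 1
s4 (pos 4,5,6,7,12,13,14,15): 0⊕0⊕0⊕1⊕1⊕0⊕0⊕1 = 1
s8 (pos 8,9,10,11,12,13,14,15): 1⊕1⊕1⊕1⊕1⊕0⊕0⊕1 = 0
Syndrome s8…s1 = 0110 → error at position 6.
Flip position 6: 101000111111001 → 101001111111001

101001111111001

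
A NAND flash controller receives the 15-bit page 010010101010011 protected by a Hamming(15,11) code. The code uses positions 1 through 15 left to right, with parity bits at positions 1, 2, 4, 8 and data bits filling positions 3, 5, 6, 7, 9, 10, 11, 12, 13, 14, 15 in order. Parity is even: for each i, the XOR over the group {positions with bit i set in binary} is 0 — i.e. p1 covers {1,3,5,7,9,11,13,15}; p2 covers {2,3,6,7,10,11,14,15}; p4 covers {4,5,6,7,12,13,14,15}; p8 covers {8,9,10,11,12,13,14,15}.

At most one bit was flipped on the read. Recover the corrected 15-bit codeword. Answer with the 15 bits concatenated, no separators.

s1 (pos 1,3,5,7,9,11,13,15): 0⊕0⊕1⊕1⊕1⊕1⊕0⊕1 = 1
s2 (pos 2,3,6,7,10,11,14,15): 1⊕0⊕0⊕1⊕0⊕1⊕1⊕1 = 1
s4 (pos 4,5,6,7,12,13,14,15): 0⊕1⊕0⊕1⊕0⊕0⊕1⊕1 = 0
s8 (pos 8,9,10,11,12,13,14,15): 0⊕1⊕0⊕1⊕0⊕0⊕1⊕1 = 0
Syndrome s8…s1 = 0011 → error at position 3.
Flip position 3: 010010101010011 → 011010101010011

011010101010011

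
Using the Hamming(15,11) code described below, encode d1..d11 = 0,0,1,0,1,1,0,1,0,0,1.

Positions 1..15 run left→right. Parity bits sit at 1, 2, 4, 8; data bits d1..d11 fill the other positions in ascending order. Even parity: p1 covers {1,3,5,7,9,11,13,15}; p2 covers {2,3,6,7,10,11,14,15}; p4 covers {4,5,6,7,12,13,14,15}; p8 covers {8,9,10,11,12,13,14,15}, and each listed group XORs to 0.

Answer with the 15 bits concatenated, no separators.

010101001101001

Place data at non-parity positions: p1 p2 0 p4 0 1 0 p8 1 1 0 1 0 0 1
p1 (pos 1,3,5,7,9,11,13,15): XOR of data positions = 0⊕0⊕0⊕1⊕0⊕0⊕1 = 0
p2 (pos 2,3,6,7,10,11,14,15): XOR of data positions = 0⊕1⊕0⊕1⊕0⊕0⊕1 = 1
p4 (pos 4,5,6,7,12,13,14,15): XOR of data positions = 0⊕1⊕0⊕1⊕0⊕0⊕1 = 1
p8 (pos 8,9,10,11,12,13,14,15): XOR of data positions = 1⊕1⊕0⊕1⊕0⊕0⊕1 = 0
Codeword: 010101001101001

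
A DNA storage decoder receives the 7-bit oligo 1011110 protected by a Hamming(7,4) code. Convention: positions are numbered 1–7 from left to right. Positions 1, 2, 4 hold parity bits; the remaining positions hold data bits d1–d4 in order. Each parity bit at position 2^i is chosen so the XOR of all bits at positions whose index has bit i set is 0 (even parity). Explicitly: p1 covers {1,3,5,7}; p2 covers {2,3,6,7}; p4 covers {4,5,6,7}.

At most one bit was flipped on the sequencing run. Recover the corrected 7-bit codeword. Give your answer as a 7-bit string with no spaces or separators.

s1 (pos 1,3,5,7): 1⊕1⊕1⊕0 = 1
s2 (pos 2,3,6,7): 0⊕1⊕1⊕0 = 0
s4 (pos 4,5,6,7): 1⊕1⊕1⊕0 = 1
Syndrome s4…s1 = 101 → error at position 5.
Flip position 5: 1011110 → 1011010

1011010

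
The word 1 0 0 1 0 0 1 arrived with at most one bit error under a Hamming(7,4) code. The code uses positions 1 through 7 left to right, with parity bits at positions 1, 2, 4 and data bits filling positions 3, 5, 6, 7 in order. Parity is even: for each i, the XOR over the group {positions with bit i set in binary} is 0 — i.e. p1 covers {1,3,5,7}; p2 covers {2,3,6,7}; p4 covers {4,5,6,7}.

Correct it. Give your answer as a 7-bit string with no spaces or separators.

s1 (pos 1,3,5,7): 1⊕0⊕0⊕1 = 0
s2 (pos 2,3,6,7): 0⊕0⊕0⊕1 = 1
s4 (pos 4,5,6,7): 1⊕0⊕0⊕1 = 0
Syndrome s4…s1 = 010 → error at position 2.
Flip position 2: 1001001 → 1101001

1101001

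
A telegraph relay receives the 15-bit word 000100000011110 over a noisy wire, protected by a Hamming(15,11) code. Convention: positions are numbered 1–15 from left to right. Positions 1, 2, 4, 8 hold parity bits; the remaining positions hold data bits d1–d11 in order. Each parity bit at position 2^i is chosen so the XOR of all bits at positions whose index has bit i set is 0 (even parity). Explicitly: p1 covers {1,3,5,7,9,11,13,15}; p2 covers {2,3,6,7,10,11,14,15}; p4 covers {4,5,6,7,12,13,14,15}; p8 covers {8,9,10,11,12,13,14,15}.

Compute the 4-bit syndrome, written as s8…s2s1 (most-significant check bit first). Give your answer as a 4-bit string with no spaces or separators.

0000

s1 (pos 1,3,5,7,9,11,13,15): 0⊕0⊕0⊕0⊕0⊕1⊕1⊕0 = 0
s2 (pos 2,3,6,7,10,11,14,15): 0⊕0⊕0⊕0⊕0⊕1⊕1⊕0 = 0
s4 (pos 4,5,6,7,12,13,14,15): 1⊕0⊕0⊕0⊕1⊕1⊕1⊕0 = 0
s8 (pos 8,9,10,11,12,13,14,15): 0⊕0⊕0⊕1⊕1⊕1⊕1⊕0 = 0
Syndrome s8…s1 = 0000 → no error.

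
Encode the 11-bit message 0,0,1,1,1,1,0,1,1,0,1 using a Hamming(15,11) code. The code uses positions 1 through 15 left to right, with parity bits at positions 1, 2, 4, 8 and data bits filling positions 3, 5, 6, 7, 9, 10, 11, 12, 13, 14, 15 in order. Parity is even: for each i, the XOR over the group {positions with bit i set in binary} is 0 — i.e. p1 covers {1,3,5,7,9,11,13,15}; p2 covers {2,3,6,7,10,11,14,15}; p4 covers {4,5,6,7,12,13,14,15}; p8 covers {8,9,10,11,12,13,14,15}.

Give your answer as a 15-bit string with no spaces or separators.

Place data at non-parity positions: p1 p2 0 p4 0 1 1 p8 1 1 0 1 1 0 1
p1 (pos 1,3,5,7,9,11,13,15): XOR of data positions = 0⊕0⊕1⊕1⊕0⊕1⊕1 = 0
p2 (pos 2,3,6,7,10,11,14,15): XOR of data positions = 0⊕1⊕1⊕1⊕0⊕0⊕1 = 0
p4 (pos 4,5,6,7,12,13,14,15): XOR of data positions = 0⊕1⊕1⊕1⊕1⊕0⊕1 = 1
p8 (pos 8,9,10,11,12,13,14,15): XOR of data positions = 1⊕1⊕0⊕1⊕1⊕0⊕1 = 1
Codeword: 000101111101101

000101111101101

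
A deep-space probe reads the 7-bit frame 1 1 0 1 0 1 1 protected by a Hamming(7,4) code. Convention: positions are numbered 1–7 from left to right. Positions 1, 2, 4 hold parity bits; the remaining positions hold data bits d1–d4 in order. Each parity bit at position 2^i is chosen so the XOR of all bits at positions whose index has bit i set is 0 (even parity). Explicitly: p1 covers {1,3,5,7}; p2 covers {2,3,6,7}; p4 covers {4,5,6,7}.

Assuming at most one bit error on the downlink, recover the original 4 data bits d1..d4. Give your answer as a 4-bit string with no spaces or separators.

s1 (pos 1,3,5,7): 1⊕0⊕0⊕1 = 0
s2 (pos 2,3,6,7): 1⊕0⊕1⊕1 = 1
s4 (pos 4,5,6,7): 1⊕0⊕1⊕1 = 1
Syndrome s4…s1 = 110 → error at position 6.
Flip position 6: 1101011 → 1101001
Read data bits from positions 3,5,6,7: 0001

0001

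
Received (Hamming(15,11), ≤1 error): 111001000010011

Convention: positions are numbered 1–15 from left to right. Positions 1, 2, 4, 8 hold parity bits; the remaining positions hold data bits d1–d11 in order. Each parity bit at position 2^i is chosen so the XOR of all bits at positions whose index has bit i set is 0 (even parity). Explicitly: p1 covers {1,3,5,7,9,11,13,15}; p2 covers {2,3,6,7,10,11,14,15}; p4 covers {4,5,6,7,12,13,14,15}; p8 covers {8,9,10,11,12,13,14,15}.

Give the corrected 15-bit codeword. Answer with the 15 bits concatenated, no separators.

s1 (pos 1,3,5,7,9,11,13,15): 1⊕1⊕0⊕0⊕0⊕1⊕0⊕1 = 0
s2 (pos 2,3,6,7,10,11,14,15): 1⊕1⊕1⊕0⊕0⊕1⊕1⊕1 = 0
s4 (pos 4,5,6,7,12,13,14,15): 0⊕0⊕1⊕0⊕0⊕0⊕1⊕1 = 1
s8 (pos 8,9,10,11,12,13,14,15): 0⊕0⊕0⊕1⊕0⊕0⊕1⊕1 = 1
Syndrome s8…s1 = 1100 → error at position 12.
Flip position 12: 111001000010011 → 111001000011011

111001000011011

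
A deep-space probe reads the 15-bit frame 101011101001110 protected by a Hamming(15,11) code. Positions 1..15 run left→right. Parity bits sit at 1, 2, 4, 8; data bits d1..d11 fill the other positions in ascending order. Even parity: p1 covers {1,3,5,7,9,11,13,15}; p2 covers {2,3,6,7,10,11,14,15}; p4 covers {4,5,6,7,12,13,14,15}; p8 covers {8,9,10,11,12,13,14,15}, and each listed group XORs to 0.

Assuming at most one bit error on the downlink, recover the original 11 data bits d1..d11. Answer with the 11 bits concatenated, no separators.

11111001110

s1 (pos 1,3,5,7,9,11,13,15): 1⊕1⊕1⊕1⊕1⊕0⊕1⊕0 = 0
s2 (pos 2,3,6,7,10,11,14,15): 0⊕1⊕1⊕1⊕0⊕0⊕1⊕0 = 0
s4 (pos 4,5,6,7,12,13,14,15): 0⊕1⊕1⊕1⊕1⊕1⊕1⊕0 = 0
s8 (pos 8,9,10,11,12,13,14,15): 0⊕1⊕0⊕0⊕1⊕1⊕1⊕0 = 0
Syndrome s8…s1 = 0000 → no error.
Read data bits from positions 3,5,6,7,9,10,11,12,13,14,15: 11111001110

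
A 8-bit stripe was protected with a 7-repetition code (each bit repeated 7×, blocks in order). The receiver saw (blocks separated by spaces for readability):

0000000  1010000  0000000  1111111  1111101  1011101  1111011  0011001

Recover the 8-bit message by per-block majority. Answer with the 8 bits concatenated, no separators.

Block 1 (0000000): 0 ones → 0
Block 2 (1010000): 2 ones → 0
Block 3 (0000000): 0 ones → 0
Block 4 (1111111): 7 ones → 1
Block 5 (1111101): 6 ones → 1
Block 6 (1011101): 5 ones → 1
Block 7 (1111011): 6 ones → 1
Block 8 (0011001): 3 ones → 0

00011110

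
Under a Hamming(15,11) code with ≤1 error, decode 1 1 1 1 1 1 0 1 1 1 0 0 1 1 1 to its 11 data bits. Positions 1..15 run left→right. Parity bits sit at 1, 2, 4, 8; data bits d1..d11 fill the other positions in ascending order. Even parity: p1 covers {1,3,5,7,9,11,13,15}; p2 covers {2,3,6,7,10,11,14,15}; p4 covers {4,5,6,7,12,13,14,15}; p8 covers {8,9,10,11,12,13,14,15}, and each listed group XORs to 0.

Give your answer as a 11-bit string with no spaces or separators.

11101100111

s1 (pos 1,3,5,7,9,11,13,15): 1⊕1⊕1⊕0⊕1⊕0⊕1⊕1 = 0
s2 (pos 2,3,6,7,10,11,14,15): 1⊕1⊕1⊕0⊕1⊕0⊕1⊕1 = 0
s4 (pos 4,5,6,7,12,13,14,15): 1⊕1⊕1⊕0⊕0⊕1⊕1⊕1 = 0
s8 (pos 8,9,10,11,12,13,14,15): 1⊕1⊕1⊕0⊕0⊕1⊕1⊕1 = 0
Syndrome s8…s1 = 0000 → no error.
Read data bits from positions 3,5,6,7,9,10,11,12,13,14,15: 11101100111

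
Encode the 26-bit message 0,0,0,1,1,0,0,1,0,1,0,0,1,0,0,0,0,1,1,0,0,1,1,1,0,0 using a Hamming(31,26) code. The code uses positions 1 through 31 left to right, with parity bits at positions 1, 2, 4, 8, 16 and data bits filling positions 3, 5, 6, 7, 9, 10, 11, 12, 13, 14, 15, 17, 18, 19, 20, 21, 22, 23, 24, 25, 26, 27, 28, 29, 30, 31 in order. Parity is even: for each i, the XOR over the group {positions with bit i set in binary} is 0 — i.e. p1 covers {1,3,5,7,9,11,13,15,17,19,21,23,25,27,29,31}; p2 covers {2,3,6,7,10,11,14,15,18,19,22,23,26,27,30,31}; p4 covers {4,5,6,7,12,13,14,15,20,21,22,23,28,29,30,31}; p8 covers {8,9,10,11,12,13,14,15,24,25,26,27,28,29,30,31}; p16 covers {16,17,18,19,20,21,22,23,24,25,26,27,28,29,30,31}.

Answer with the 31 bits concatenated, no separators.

Place data at non-parity positions: p1 p2 0 p4 0 0 1 p8 1 0 0 1 0 1 0 p16 0 1 0 0 0 0 1 1 0 0 1 1 1 0 0
p1 (pos 1,3,5,7,9,11,13,15,17,19,21,23,25,27,29,31): XOR of data positions = 0⊕0⊕1⊕1⊕0⊕0⊕0⊕0⊕0⊕0⊕1⊕0⊕1⊕1⊕0 = 1
p2 (pos 2,3,6,7,10,11,14,15,18,19,22,23,26,27,30,31): XOR of data positions = 0⊕0⊕1⊕0⊕0⊕1⊕0⊕1⊕0⊕0⊕1⊕0⊕1⊕0⊕0 = 1
p4 (pos 4,5,6,7,12,13,14,15,20,21,22,23,28,29,30,31): XOR of data positions = 0⊕0⊕1⊕1⊕0⊕1⊕0⊕0⊕0⊕0⊕1⊕1⊕1⊕0⊕0 = 0
p8 (pos 8,9,10,11,12,13,14,15,24,25,26,27,28,29,30,31): XOR of data positions = 1⊕0⊕0⊕1⊕0⊕1⊕0⊕1⊕0⊕0⊕1⊕1⊕1⊕0⊕0 = 1
p16 (pos 16,17,18,19,20,21,22,23,24,25,26,27,28,29,30,31): XOR of data positions = 0⊕1⊕0⊕0⊕0⊕0⊕1⊕1⊕0⊕0⊕1⊕1⊕1⊕0⊕0 = 0
Codeword: 1100001110010100010000110011100

1100001110010100010000110011100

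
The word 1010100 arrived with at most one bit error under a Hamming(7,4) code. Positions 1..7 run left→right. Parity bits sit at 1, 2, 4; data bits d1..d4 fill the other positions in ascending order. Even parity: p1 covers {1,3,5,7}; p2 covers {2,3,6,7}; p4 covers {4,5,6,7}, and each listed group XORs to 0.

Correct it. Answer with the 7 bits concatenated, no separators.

s1 (pos 1,3,5,7): 1⊕1⊕1⊕0 = 1
s2 (pos 2,3,6,7): 0⊕1⊕0⊕0 = 1
s4 (pos 4,5,6,7): 0⊕1⊕0⊕0 = 1
Syndrome s4…s1 = 111 → error at position 7.
Flip position 7: 1010100 → 1010101

1010101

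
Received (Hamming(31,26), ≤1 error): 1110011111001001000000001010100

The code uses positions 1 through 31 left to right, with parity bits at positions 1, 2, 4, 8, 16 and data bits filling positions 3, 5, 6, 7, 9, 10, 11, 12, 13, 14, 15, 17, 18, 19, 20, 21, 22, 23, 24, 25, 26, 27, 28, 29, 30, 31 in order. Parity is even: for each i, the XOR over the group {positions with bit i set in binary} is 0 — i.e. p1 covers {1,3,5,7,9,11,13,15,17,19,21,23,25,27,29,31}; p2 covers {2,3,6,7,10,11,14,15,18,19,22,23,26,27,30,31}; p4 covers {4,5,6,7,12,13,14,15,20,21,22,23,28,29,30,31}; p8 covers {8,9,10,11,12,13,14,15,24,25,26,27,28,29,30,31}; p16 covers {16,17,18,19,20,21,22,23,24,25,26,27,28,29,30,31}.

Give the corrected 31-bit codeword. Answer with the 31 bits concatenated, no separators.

1110011011001001000000001010100

s1 (pos 1,3,5,7,9,11,13,15,17,19,21,23,25,27,29,31): 1⊕1⊕0⊕1⊕1⊕0⊕1⊕0⊕0⊕0⊕0⊕0⊕1⊕1⊕1⊕0 = 0
s2 (pos 2,3,6,7,10,11,14,15,18,19,22,23,26,27,30,31): 1⊕1⊕1⊕1⊕1⊕0⊕0⊕0⊕0⊕0⊕0⊕0⊕0⊕1⊕0⊕0 = 0
s4 (pos 4,5,6,7,12,13,14,15,20,21,22,23,28,29,30,31): 0⊕0⊕1⊕1⊕0⊕1⊕0⊕0⊕0⊕0⊕0⊕0⊕0⊕1⊕0⊕0 = 0
s8 (pos 8,9,10,11,12,13,14,15,24,25,26,27,28,29,30,31): 1⊕1⊕1⊕0⊕0⊕1⊕0⊕0⊕0⊕1⊕0⊕1⊕0⊕1⊕0⊕0 = 1
s16 (pos 16,17,18,19,20,21,22,23,24,25,26,27,28,29,30,31): 1⊕0⊕0⊕0⊕0⊕0⊕0⊕0⊕0⊕1⊕0⊕1⊕0⊕1⊕0⊕0 = 0
Syndrome s16…s1 = 01000 → error at position 8.
Flip position 8: 1110011111001001000000001010100 → 1110011011001001000000001010100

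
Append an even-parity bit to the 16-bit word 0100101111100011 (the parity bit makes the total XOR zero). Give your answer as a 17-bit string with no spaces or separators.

01001011111000111

XOR of the 16 data bits: 0⊕1⊕0⊕0⊕1⊕0⊕1⊕1⊕1⊕1⊕1⊕0⊕0⊕0⊕1⊕1 = 1
Parity bit = 1 (so all 17 bits XOR to 0).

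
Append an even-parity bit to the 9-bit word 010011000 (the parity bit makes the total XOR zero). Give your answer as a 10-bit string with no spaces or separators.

0100110001

XOR of the 9 data bits: 0⊕1⊕0⊕0⊕1⊕1⊕0⊕0⊕0 = 1
Parity bit = 1 (so all 10 bits XOR to 0).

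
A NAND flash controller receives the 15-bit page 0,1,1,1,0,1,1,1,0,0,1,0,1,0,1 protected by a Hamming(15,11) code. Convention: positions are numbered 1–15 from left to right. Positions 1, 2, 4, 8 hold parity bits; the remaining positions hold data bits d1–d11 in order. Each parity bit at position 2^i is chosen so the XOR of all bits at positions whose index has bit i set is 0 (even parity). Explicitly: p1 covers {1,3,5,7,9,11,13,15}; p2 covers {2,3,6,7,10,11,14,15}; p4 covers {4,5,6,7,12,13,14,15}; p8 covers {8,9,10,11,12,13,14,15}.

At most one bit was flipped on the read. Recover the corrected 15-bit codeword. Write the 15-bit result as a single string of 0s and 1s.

011111110010101

s1 (pos 1,3,5,7,9,11,13,15): 0⊕1⊕0⊕1⊕0⊕1⊕1⊕1 = 1
s2 (pos 2,3,6,7,10,11,14,15): 1⊕1⊕1⊕1⊕0⊕1⊕0⊕1 = 0
s4 (pos 4,5,6,7,12,13,14,15): 1⊕0⊕1⊕1⊕0⊕1⊕0⊕1 = 1
s8 (pos 8,9,10,11,12,13,14,15): 1⊕0⊕0⊕1⊕0⊕1⊕0⊕1 = 0
Syndrome s8…s1 = 0101 → error at position 5.
Flip position 5: 011101110010101 → 011111110010101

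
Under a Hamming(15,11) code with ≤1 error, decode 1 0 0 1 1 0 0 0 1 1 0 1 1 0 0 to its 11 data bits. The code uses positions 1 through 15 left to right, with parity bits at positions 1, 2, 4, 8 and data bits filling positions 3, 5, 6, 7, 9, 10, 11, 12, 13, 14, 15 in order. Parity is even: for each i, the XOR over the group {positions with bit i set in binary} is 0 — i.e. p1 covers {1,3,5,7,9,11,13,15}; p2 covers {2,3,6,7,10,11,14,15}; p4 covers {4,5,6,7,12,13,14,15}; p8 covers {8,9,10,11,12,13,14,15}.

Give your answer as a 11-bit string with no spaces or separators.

01001101100

s1 (pos 1,3,5,7,9,11,13,15): 1⊕0⊕1⊕0⊕1⊕0⊕1⊕0 = 0
s2 (pos 2,3,6,7,10,11,14,15): 0⊕0⊕0⊕0⊕1⊕0⊕0⊕0 = 1
s4 (pos 4,5,6,7,12,13,14,15): 1⊕1⊕0⊕0⊕1⊕1⊕0⊕0 = 0
s8 (pos 8,9,10,11,12,13,14,15): 0⊕1⊕1⊕0⊕1⊕1⊕0⊕0 = 0
Syndrome s8…s1 = 0010 → error at position 2.
Flip position 2: 100110001101100 → 110110001101100
Read data bits from positions 3,5,6,7,9,10,11,12,13,14,15: 01001101100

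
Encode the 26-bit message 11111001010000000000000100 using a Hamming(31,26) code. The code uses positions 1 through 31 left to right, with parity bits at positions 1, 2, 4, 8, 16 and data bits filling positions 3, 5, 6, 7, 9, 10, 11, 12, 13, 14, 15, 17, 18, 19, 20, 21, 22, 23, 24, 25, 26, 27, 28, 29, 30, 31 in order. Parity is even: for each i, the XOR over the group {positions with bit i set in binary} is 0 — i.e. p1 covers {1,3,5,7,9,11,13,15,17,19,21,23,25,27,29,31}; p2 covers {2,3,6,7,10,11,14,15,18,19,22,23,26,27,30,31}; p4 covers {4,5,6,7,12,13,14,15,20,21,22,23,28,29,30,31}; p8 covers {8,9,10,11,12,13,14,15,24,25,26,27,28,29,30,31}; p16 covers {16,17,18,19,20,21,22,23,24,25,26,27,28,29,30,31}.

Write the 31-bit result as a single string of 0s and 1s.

Place data at non-parity positions: p1 p2 1 p4 1 1 1 p8 1 0 0 1 0 1 0 p16 0 0 0 0 0 0 0 0 0 0 0 0 1 0 0
p1 (pos 1,3,5,7,9,11,13,15,17,19,21,23,25,27,29,31): XOR of data positions = 1⊕1⊕1⊕1⊕0⊕0⊕0⊕0⊕0⊕0⊕0⊕0⊕0⊕1⊕0 = 1
p2 (pos 2,3,6,7,10,11,14,15,18,19,22,23,26,27,30,31): XOR of data positions = 1⊕1⊕1⊕0⊕0⊕1⊕0⊕0⊕0⊕0⊕0⊕0⊕0⊕0⊕0 = 0
p4 (pos 4,5,6,7,12,13,14,15,20,21,22,23,28,29,30,31): XOR of data positions = 1⊕1⊕1⊕1⊕0⊕1⊕0⊕0⊕0⊕0⊕0⊕0⊕1⊕0⊕0 = 0
p8 (pos 8,9,10,11,12,13,14,15,24,25,26,27,28,29,30,31): XOR of data positions = 1⊕0⊕0⊕1⊕0⊕1⊕0⊕0⊕0⊕0⊕0⊕0⊕1⊕0⊕0 = 0
p16 (pos 16,17,18,19,20,21,22,23,24,25,26,27,28,29,30,31): XOR of data positions = 0⊕0⊕0⊕0⊕0⊕0⊕0⊕0⊕0⊕0⊕0⊕0⊕1⊕0⊕0 = 1
Codeword: 1010111010010101000000000000100

1010111010010101000000000000100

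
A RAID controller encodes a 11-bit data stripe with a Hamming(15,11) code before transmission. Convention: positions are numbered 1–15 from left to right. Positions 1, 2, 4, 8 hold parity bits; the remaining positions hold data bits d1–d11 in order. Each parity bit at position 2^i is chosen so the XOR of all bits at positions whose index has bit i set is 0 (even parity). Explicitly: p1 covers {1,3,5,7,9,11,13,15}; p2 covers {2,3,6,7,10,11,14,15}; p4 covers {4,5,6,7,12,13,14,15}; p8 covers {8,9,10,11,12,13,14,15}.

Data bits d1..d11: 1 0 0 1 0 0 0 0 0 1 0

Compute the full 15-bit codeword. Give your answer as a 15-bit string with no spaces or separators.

011000110000010

Place data at non-parity positions: p1 p2 1 p4 0 0 1 p8 0 0 0 0 0 1 0
p1 (pos 1,3,5,7,9,11,13,15): XOR of data positions = 1⊕0⊕1⊕0⊕0⊕0⊕0 = 0
p2 (pos 2,3,6,7,10,11,14,15): XOR of data positions = 1⊕0⊕1⊕0⊕0⊕1⊕0 = 1
p4 (pos 4,5,6,7,12,13,14,15): XOR of data positions = 0⊕0⊕1⊕0⊕0⊕1⊕0 = 0
p8 (pos 8,9,10,11,12,13,14,15): XOR of data positions = 0⊕0⊕0⊕0⊕0⊕1⊕0 = 1
Codeword: 011000110000010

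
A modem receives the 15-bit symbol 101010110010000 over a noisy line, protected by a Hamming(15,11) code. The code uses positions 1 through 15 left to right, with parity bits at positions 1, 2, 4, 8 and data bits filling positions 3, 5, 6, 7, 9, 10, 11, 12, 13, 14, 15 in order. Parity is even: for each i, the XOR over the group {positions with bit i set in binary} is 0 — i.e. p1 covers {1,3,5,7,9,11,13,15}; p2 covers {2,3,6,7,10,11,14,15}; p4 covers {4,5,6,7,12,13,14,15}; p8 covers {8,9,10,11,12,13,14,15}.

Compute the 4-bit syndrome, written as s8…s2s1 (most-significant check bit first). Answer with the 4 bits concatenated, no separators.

0011

s1 (pos 1,3,5,7,9,11,13,15): 1⊕1⊕1⊕1⊕0⊕1⊕0⊕0 = 1
s2 (pos 2,3,6,7,10,11,14,15): 0⊕1⊕0⊕1⊕0⊕1⊕0⊕0 = 1
s4 (pos 4,5,6,7,12,13,14,15): 0⊕1⊕0⊕1⊕0⊕0⊕0⊕0 = 0
s8 (pos 8,9,10,11,12,13,14,15): 1⊕0⊕0⊕1⊕0⊕0⊕0⊕0 = 0
Syndrome s8…s1 = 0011 → error at position 3.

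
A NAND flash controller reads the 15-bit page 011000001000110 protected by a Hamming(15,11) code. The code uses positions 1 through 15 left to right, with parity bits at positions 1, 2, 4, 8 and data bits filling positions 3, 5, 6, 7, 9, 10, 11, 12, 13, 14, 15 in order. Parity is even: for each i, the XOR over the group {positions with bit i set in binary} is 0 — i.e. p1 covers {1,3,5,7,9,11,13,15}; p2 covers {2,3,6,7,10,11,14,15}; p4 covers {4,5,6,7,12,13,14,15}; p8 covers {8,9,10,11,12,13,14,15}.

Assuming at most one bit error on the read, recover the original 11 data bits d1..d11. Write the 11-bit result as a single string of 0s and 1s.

s1 (pos 1,3,5,7,9,11,13,15): 0⊕1⊕0⊕0⊕1⊕0⊕1⊕0 = 1
s2 (pos 2,3,6,7,10,11,14,15): 1⊕1⊕0⊕0⊕0⊕0⊕1⊕0 = 1
s4 (pos 4,5,6,7,12,13,14,15): 0⊕0⊕0⊕0⊕0⊕1⊕1⊕0 = 0
s8 (pos 8,9,10,11,12,13,14,15): 0⊕1⊕0⊕0⊕0⊕1⊕1⊕0 = 1
Syndrome s8…s1 = 1011 → error at position 11.
Flip position 11: 011000001000110 → 011000001010110
Read data bits from positions 3,5,6,7,9,10,11,12,13,14,15: 10001010110

10001010110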